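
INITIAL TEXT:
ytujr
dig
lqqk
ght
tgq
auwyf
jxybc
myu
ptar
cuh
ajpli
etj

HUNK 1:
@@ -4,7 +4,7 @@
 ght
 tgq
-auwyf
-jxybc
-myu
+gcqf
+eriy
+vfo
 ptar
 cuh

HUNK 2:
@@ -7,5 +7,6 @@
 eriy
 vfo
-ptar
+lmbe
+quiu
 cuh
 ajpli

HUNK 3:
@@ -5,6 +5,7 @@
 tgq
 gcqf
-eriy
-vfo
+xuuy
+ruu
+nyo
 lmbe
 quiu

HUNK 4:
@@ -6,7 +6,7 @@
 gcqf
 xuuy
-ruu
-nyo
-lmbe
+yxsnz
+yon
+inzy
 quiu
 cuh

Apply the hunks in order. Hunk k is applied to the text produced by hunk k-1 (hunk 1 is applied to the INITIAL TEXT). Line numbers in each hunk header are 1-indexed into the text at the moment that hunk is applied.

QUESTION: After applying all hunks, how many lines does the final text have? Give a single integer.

Answer: 14

Derivation:
Hunk 1: at line 4 remove [auwyf,jxybc,myu] add [gcqf,eriy,vfo] -> 12 lines: ytujr dig lqqk ght tgq gcqf eriy vfo ptar cuh ajpli etj
Hunk 2: at line 7 remove [ptar] add [lmbe,quiu] -> 13 lines: ytujr dig lqqk ght tgq gcqf eriy vfo lmbe quiu cuh ajpli etj
Hunk 3: at line 5 remove [eriy,vfo] add [xuuy,ruu,nyo] -> 14 lines: ytujr dig lqqk ght tgq gcqf xuuy ruu nyo lmbe quiu cuh ajpli etj
Hunk 4: at line 6 remove [ruu,nyo,lmbe] add [yxsnz,yon,inzy] -> 14 lines: ytujr dig lqqk ght tgq gcqf xuuy yxsnz yon inzy quiu cuh ajpli etj
Final line count: 14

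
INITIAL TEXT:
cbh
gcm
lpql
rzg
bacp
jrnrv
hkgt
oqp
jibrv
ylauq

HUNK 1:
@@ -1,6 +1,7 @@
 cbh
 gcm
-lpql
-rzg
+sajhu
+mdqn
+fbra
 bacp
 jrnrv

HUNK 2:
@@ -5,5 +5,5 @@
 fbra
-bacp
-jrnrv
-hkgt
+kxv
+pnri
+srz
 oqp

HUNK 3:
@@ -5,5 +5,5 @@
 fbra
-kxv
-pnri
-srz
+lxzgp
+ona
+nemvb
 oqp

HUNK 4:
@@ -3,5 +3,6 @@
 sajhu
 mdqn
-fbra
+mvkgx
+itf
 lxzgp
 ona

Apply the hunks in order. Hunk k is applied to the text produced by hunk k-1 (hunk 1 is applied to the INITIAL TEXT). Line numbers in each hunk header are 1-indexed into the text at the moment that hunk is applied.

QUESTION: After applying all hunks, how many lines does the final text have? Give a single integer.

Answer: 12

Derivation:
Hunk 1: at line 1 remove [lpql,rzg] add [sajhu,mdqn,fbra] -> 11 lines: cbh gcm sajhu mdqn fbra bacp jrnrv hkgt oqp jibrv ylauq
Hunk 2: at line 5 remove [bacp,jrnrv,hkgt] add [kxv,pnri,srz] -> 11 lines: cbh gcm sajhu mdqn fbra kxv pnri srz oqp jibrv ylauq
Hunk 3: at line 5 remove [kxv,pnri,srz] add [lxzgp,ona,nemvb] -> 11 lines: cbh gcm sajhu mdqn fbra lxzgp ona nemvb oqp jibrv ylauq
Hunk 4: at line 3 remove [fbra] add [mvkgx,itf] -> 12 lines: cbh gcm sajhu mdqn mvkgx itf lxzgp ona nemvb oqp jibrv ylauq
Final line count: 12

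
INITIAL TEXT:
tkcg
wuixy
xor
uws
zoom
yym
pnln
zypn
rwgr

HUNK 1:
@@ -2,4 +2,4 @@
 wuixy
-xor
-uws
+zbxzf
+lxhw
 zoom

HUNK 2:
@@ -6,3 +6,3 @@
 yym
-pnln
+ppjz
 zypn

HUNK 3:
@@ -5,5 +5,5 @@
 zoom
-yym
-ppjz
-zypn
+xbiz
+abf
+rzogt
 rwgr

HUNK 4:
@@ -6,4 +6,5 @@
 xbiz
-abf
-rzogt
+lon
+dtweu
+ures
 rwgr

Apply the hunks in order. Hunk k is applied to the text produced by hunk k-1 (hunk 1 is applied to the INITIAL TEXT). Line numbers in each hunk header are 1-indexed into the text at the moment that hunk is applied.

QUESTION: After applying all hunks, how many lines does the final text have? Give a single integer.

Hunk 1: at line 2 remove [xor,uws] add [zbxzf,lxhw] -> 9 lines: tkcg wuixy zbxzf lxhw zoom yym pnln zypn rwgr
Hunk 2: at line 6 remove [pnln] add [ppjz] -> 9 lines: tkcg wuixy zbxzf lxhw zoom yym ppjz zypn rwgr
Hunk 3: at line 5 remove [yym,ppjz,zypn] add [xbiz,abf,rzogt] -> 9 lines: tkcg wuixy zbxzf lxhw zoom xbiz abf rzogt rwgr
Hunk 4: at line 6 remove [abf,rzogt] add [lon,dtweu,ures] -> 10 lines: tkcg wuixy zbxzf lxhw zoom xbiz lon dtweu ures rwgr
Final line count: 10

Answer: 10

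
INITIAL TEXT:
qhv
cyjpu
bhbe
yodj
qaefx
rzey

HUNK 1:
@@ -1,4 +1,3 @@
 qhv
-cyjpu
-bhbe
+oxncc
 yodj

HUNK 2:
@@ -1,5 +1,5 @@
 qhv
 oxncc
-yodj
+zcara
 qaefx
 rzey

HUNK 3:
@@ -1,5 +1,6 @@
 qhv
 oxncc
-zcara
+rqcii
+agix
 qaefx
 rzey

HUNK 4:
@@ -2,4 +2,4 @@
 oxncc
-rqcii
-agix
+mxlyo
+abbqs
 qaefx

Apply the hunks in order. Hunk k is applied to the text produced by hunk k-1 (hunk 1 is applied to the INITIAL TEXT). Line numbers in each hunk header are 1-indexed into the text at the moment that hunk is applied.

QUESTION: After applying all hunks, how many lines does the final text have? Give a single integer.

Hunk 1: at line 1 remove [cyjpu,bhbe] add [oxncc] -> 5 lines: qhv oxncc yodj qaefx rzey
Hunk 2: at line 1 remove [yodj] add [zcara] -> 5 lines: qhv oxncc zcara qaefx rzey
Hunk 3: at line 1 remove [zcara] add [rqcii,agix] -> 6 lines: qhv oxncc rqcii agix qaefx rzey
Hunk 4: at line 2 remove [rqcii,agix] add [mxlyo,abbqs] -> 6 lines: qhv oxncc mxlyo abbqs qaefx rzey
Final line count: 6

Answer: 6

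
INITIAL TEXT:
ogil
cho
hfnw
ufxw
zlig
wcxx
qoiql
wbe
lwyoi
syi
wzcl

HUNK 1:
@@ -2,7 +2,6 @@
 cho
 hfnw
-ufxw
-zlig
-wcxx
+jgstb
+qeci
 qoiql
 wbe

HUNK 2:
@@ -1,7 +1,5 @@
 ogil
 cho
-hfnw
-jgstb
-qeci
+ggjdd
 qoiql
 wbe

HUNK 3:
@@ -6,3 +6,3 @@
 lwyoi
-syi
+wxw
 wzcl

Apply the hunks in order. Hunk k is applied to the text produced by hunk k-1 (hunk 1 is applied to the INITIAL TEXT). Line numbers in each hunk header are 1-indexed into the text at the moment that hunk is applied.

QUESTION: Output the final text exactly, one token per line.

Hunk 1: at line 2 remove [ufxw,zlig,wcxx] add [jgstb,qeci] -> 10 lines: ogil cho hfnw jgstb qeci qoiql wbe lwyoi syi wzcl
Hunk 2: at line 1 remove [hfnw,jgstb,qeci] add [ggjdd] -> 8 lines: ogil cho ggjdd qoiql wbe lwyoi syi wzcl
Hunk 3: at line 6 remove [syi] add [wxw] -> 8 lines: ogil cho ggjdd qoiql wbe lwyoi wxw wzcl

Answer: ogil
cho
ggjdd
qoiql
wbe
lwyoi
wxw
wzcl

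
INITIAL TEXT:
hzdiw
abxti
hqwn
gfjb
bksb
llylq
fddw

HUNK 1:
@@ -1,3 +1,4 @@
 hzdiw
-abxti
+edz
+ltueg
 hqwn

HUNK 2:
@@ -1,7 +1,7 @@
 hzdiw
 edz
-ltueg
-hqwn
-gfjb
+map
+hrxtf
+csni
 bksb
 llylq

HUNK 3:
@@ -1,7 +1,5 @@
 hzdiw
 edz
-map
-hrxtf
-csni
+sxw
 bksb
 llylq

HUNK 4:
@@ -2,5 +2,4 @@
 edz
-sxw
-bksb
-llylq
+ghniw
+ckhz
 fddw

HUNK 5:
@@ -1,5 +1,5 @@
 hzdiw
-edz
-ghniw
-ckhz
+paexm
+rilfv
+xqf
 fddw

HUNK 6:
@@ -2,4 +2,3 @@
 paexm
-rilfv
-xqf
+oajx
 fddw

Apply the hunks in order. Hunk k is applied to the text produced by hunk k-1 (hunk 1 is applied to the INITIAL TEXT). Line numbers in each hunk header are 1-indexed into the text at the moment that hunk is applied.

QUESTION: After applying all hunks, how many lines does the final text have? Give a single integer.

Answer: 4

Derivation:
Hunk 1: at line 1 remove [abxti] add [edz,ltueg] -> 8 lines: hzdiw edz ltueg hqwn gfjb bksb llylq fddw
Hunk 2: at line 1 remove [ltueg,hqwn,gfjb] add [map,hrxtf,csni] -> 8 lines: hzdiw edz map hrxtf csni bksb llylq fddw
Hunk 3: at line 1 remove [map,hrxtf,csni] add [sxw] -> 6 lines: hzdiw edz sxw bksb llylq fddw
Hunk 4: at line 2 remove [sxw,bksb,llylq] add [ghniw,ckhz] -> 5 lines: hzdiw edz ghniw ckhz fddw
Hunk 5: at line 1 remove [edz,ghniw,ckhz] add [paexm,rilfv,xqf] -> 5 lines: hzdiw paexm rilfv xqf fddw
Hunk 6: at line 2 remove [rilfv,xqf] add [oajx] -> 4 lines: hzdiw paexm oajx fddw
Final line count: 4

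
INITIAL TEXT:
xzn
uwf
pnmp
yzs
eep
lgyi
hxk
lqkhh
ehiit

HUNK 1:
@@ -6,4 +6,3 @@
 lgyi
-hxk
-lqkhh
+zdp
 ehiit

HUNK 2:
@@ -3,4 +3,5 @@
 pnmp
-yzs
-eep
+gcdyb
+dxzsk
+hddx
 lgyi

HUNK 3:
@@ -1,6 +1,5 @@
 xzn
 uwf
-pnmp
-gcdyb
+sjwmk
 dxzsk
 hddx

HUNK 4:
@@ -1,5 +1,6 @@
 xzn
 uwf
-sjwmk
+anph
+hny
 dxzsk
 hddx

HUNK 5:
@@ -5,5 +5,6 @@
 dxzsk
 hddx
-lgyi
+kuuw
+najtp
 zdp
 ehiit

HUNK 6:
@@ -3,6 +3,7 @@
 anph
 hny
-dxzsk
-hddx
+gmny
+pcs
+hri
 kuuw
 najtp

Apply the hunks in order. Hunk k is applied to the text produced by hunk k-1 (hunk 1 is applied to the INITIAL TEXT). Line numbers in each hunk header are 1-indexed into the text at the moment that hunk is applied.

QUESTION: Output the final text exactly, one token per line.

Answer: xzn
uwf
anph
hny
gmny
pcs
hri
kuuw
najtp
zdp
ehiit

Derivation:
Hunk 1: at line 6 remove [hxk,lqkhh] add [zdp] -> 8 lines: xzn uwf pnmp yzs eep lgyi zdp ehiit
Hunk 2: at line 3 remove [yzs,eep] add [gcdyb,dxzsk,hddx] -> 9 lines: xzn uwf pnmp gcdyb dxzsk hddx lgyi zdp ehiit
Hunk 3: at line 1 remove [pnmp,gcdyb] add [sjwmk] -> 8 lines: xzn uwf sjwmk dxzsk hddx lgyi zdp ehiit
Hunk 4: at line 1 remove [sjwmk] add [anph,hny] -> 9 lines: xzn uwf anph hny dxzsk hddx lgyi zdp ehiit
Hunk 5: at line 5 remove [lgyi] add [kuuw,najtp] -> 10 lines: xzn uwf anph hny dxzsk hddx kuuw najtp zdp ehiit
Hunk 6: at line 3 remove [dxzsk,hddx] add [gmny,pcs,hri] -> 11 lines: xzn uwf anph hny gmny pcs hri kuuw najtp zdp ehiit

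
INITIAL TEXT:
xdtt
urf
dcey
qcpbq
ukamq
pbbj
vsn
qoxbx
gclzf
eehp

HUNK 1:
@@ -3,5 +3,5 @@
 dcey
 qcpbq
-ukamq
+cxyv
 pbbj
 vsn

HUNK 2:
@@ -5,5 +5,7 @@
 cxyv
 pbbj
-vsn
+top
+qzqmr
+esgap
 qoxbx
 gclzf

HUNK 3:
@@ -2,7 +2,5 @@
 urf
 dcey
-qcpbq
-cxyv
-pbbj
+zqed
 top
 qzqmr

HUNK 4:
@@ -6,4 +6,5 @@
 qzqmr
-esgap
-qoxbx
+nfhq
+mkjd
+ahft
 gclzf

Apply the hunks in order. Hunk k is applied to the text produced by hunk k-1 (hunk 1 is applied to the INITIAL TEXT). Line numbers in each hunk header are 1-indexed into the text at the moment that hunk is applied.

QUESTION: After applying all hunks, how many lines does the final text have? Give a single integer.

Hunk 1: at line 3 remove [ukamq] add [cxyv] -> 10 lines: xdtt urf dcey qcpbq cxyv pbbj vsn qoxbx gclzf eehp
Hunk 2: at line 5 remove [vsn] add [top,qzqmr,esgap] -> 12 lines: xdtt urf dcey qcpbq cxyv pbbj top qzqmr esgap qoxbx gclzf eehp
Hunk 3: at line 2 remove [qcpbq,cxyv,pbbj] add [zqed] -> 10 lines: xdtt urf dcey zqed top qzqmr esgap qoxbx gclzf eehp
Hunk 4: at line 6 remove [esgap,qoxbx] add [nfhq,mkjd,ahft] -> 11 lines: xdtt urf dcey zqed top qzqmr nfhq mkjd ahft gclzf eehp
Final line count: 11

Answer: 11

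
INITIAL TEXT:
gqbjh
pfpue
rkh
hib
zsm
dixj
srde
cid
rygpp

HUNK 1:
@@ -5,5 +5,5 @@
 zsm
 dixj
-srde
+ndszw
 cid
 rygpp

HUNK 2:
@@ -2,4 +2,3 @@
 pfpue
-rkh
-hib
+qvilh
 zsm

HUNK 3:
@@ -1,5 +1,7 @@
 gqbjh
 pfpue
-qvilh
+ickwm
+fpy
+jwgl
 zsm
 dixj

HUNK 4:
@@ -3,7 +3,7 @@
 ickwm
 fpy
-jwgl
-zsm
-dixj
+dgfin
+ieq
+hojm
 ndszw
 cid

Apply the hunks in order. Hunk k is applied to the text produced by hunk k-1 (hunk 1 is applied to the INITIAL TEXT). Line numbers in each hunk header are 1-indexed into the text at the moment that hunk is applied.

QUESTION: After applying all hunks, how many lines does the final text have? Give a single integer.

Answer: 10

Derivation:
Hunk 1: at line 5 remove [srde] add [ndszw] -> 9 lines: gqbjh pfpue rkh hib zsm dixj ndszw cid rygpp
Hunk 2: at line 2 remove [rkh,hib] add [qvilh] -> 8 lines: gqbjh pfpue qvilh zsm dixj ndszw cid rygpp
Hunk 3: at line 1 remove [qvilh] add [ickwm,fpy,jwgl] -> 10 lines: gqbjh pfpue ickwm fpy jwgl zsm dixj ndszw cid rygpp
Hunk 4: at line 3 remove [jwgl,zsm,dixj] add [dgfin,ieq,hojm] -> 10 lines: gqbjh pfpue ickwm fpy dgfin ieq hojm ndszw cid rygpp
Final line count: 10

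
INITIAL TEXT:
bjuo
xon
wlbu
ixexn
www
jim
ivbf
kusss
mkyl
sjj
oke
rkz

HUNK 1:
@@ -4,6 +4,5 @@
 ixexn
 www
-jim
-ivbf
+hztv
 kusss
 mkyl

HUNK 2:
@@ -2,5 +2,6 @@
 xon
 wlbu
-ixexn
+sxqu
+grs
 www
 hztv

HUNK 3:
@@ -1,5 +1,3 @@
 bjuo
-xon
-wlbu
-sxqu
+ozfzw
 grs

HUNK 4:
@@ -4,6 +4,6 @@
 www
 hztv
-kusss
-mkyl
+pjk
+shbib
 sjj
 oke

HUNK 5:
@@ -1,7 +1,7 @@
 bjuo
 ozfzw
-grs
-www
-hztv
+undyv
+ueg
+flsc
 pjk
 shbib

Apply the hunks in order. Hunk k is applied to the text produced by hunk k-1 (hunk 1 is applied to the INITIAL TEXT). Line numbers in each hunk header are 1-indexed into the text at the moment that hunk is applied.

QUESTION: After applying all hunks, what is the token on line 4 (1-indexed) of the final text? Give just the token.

Answer: ueg

Derivation:
Hunk 1: at line 4 remove [jim,ivbf] add [hztv] -> 11 lines: bjuo xon wlbu ixexn www hztv kusss mkyl sjj oke rkz
Hunk 2: at line 2 remove [ixexn] add [sxqu,grs] -> 12 lines: bjuo xon wlbu sxqu grs www hztv kusss mkyl sjj oke rkz
Hunk 3: at line 1 remove [xon,wlbu,sxqu] add [ozfzw] -> 10 lines: bjuo ozfzw grs www hztv kusss mkyl sjj oke rkz
Hunk 4: at line 4 remove [kusss,mkyl] add [pjk,shbib] -> 10 lines: bjuo ozfzw grs www hztv pjk shbib sjj oke rkz
Hunk 5: at line 1 remove [grs,www,hztv] add [undyv,ueg,flsc] -> 10 lines: bjuo ozfzw undyv ueg flsc pjk shbib sjj oke rkz
Final line 4: ueg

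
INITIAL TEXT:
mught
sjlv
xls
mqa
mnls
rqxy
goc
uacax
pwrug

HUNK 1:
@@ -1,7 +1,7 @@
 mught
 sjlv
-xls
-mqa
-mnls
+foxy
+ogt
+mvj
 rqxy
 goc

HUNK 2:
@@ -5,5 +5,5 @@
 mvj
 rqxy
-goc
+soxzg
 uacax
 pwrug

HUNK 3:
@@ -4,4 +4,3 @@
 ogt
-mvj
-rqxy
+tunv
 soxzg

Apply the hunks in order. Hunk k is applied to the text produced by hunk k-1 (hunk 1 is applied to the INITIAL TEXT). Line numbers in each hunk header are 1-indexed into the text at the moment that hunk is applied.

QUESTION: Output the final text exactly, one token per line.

Answer: mught
sjlv
foxy
ogt
tunv
soxzg
uacax
pwrug

Derivation:
Hunk 1: at line 1 remove [xls,mqa,mnls] add [foxy,ogt,mvj] -> 9 lines: mught sjlv foxy ogt mvj rqxy goc uacax pwrug
Hunk 2: at line 5 remove [goc] add [soxzg] -> 9 lines: mught sjlv foxy ogt mvj rqxy soxzg uacax pwrug
Hunk 3: at line 4 remove [mvj,rqxy] add [tunv] -> 8 lines: mught sjlv foxy ogt tunv soxzg uacax pwrug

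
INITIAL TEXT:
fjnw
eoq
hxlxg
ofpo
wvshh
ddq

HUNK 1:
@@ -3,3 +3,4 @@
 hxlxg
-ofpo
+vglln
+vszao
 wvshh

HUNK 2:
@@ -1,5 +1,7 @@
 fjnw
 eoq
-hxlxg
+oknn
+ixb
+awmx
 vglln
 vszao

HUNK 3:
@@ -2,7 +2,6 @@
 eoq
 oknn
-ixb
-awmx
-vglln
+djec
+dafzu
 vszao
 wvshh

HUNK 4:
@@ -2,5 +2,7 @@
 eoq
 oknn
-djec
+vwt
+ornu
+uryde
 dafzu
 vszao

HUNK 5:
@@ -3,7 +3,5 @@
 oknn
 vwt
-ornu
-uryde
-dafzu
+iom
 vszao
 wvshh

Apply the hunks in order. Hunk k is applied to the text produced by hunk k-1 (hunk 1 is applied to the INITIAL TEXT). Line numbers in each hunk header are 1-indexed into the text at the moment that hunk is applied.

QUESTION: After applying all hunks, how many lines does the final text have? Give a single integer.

Hunk 1: at line 3 remove [ofpo] add [vglln,vszao] -> 7 lines: fjnw eoq hxlxg vglln vszao wvshh ddq
Hunk 2: at line 1 remove [hxlxg] add [oknn,ixb,awmx] -> 9 lines: fjnw eoq oknn ixb awmx vglln vszao wvshh ddq
Hunk 3: at line 2 remove [ixb,awmx,vglln] add [djec,dafzu] -> 8 lines: fjnw eoq oknn djec dafzu vszao wvshh ddq
Hunk 4: at line 2 remove [djec] add [vwt,ornu,uryde] -> 10 lines: fjnw eoq oknn vwt ornu uryde dafzu vszao wvshh ddq
Hunk 5: at line 3 remove [ornu,uryde,dafzu] add [iom] -> 8 lines: fjnw eoq oknn vwt iom vszao wvshh ddq
Final line count: 8

Answer: 8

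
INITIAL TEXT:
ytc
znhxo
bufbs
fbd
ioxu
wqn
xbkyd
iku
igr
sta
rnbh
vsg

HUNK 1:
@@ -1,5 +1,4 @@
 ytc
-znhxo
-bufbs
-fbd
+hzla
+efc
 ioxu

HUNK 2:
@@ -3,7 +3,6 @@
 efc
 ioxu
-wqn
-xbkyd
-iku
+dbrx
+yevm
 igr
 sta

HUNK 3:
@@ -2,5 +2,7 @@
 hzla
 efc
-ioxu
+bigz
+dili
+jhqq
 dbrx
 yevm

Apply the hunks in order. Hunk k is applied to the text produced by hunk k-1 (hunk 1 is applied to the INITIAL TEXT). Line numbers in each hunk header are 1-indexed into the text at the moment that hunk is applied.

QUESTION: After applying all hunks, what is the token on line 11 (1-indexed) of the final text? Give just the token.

Hunk 1: at line 1 remove [znhxo,bufbs,fbd] add [hzla,efc] -> 11 lines: ytc hzla efc ioxu wqn xbkyd iku igr sta rnbh vsg
Hunk 2: at line 3 remove [wqn,xbkyd,iku] add [dbrx,yevm] -> 10 lines: ytc hzla efc ioxu dbrx yevm igr sta rnbh vsg
Hunk 3: at line 2 remove [ioxu] add [bigz,dili,jhqq] -> 12 lines: ytc hzla efc bigz dili jhqq dbrx yevm igr sta rnbh vsg
Final line 11: rnbh

Answer: rnbh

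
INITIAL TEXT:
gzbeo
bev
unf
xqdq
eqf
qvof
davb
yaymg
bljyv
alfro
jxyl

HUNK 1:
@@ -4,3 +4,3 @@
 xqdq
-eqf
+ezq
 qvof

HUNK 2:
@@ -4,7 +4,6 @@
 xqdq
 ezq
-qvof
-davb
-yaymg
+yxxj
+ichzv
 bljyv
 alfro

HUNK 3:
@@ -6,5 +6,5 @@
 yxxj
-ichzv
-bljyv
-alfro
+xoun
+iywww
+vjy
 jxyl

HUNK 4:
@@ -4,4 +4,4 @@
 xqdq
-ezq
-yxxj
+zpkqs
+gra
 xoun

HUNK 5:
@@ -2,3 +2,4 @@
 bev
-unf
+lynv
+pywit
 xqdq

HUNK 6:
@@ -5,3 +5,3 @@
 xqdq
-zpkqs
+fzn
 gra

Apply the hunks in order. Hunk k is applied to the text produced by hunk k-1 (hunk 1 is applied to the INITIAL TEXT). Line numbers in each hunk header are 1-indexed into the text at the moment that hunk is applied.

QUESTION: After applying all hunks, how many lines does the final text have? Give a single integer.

Answer: 11

Derivation:
Hunk 1: at line 4 remove [eqf] add [ezq] -> 11 lines: gzbeo bev unf xqdq ezq qvof davb yaymg bljyv alfro jxyl
Hunk 2: at line 4 remove [qvof,davb,yaymg] add [yxxj,ichzv] -> 10 lines: gzbeo bev unf xqdq ezq yxxj ichzv bljyv alfro jxyl
Hunk 3: at line 6 remove [ichzv,bljyv,alfro] add [xoun,iywww,vjy] -> 10 lines: gzbeo bev unf xqdq ezq yxxj xoun iywww vjy jxyl
Hunk 4: at line 4 remove [ezq,yxxj] add [zpkqs,gra] -> 10 lines: gzbeo bev unf xqdq zpkqs gra xoun iywww vjy jxyl
Hunk 5: at line 2 remove [unf] add [lynv,pywit] -> 11 lines: gzbeo bev lynv pywit xqdq zpkqs gra xoun iywww vjy jxyl
Hunk 6: at line 5 remove [zpkqs] add [fzn] -> 11 lines: gzbeo bev lynv pywit xqdq fzn gra xoun iywww vjy jxyl
Final line count: 11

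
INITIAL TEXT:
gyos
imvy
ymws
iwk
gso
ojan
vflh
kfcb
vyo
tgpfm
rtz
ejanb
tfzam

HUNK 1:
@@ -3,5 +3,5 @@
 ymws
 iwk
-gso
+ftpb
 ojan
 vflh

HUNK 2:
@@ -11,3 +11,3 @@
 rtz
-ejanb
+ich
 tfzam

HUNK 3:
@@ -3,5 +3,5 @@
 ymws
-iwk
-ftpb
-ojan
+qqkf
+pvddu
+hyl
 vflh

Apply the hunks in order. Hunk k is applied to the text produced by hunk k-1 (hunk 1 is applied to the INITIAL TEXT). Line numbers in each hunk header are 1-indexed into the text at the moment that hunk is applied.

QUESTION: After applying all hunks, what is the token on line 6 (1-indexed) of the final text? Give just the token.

Hunk 1: at line 3 remove [gso] add [ftpb] -> 13 lines: gyos imvy ymws iwk ftpb ojan vflh kfcb vyo tgpfm rtz ejanb tfzam
Hunk 2: at line 11 remove [ejanb] add [ich] -> 13 lines: gyos imvy ymws iwk ftpb ojan vflh kfcb vyo tgpfm rtz ich tfzam
Hunk 3: at line 3 remove [iwk,ftpb,ojan] add [qqkf,pvddu,hyl] -> 13 lines: gyos imvy ymws qqkf pvddu hyl vflh kfcb vyo tgpfm rtz ich tfzam
Final line 6: hyl

Answer: hyl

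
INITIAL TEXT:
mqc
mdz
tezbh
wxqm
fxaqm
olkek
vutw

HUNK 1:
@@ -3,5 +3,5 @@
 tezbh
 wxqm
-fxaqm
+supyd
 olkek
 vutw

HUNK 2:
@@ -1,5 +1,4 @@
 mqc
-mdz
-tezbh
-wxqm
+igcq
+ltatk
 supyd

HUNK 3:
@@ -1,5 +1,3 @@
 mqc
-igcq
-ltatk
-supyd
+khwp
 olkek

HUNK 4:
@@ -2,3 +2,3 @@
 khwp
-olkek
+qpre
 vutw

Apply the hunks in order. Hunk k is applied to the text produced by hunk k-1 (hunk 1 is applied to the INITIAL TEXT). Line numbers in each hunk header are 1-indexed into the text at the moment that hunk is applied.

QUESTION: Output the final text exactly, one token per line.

Hunk 1: at line 3 remove [fxaqm] add [supyd] -> 7 lines: mqc mdz tezbh wxqm supyd olkek vutw
Hunk 2: at line 1 remove [mdz,tezbh,wxqm] add [igcq,ltatk] -> 6 lines: mqc igcq ltatk supyd olkek vutw
Hunk 3: at line 1 remove [igcq,ltatk,supyd] add [khwp] -> 4 lines: mqc khwp olkek vutw
Hunk 4: at line 2 remove [olkek] add [qpre] -> 4 lines: mqc khwp qpre vutw

Answer: mqc
khwp
qpre
vutw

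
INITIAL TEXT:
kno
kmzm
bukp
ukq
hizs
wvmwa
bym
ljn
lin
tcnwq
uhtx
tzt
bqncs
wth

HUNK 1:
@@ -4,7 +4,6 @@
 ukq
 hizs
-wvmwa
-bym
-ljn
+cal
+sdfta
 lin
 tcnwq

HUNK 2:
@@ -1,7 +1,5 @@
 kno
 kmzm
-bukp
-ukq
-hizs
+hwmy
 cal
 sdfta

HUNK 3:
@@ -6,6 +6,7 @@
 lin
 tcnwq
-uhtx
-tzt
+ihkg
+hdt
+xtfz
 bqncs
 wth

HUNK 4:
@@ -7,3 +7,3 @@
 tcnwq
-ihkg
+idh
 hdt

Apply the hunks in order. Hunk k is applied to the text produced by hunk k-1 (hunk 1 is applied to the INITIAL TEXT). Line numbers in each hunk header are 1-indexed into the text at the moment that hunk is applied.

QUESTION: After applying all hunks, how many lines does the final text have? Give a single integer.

Hunk 1: at line 4 remove [wvmwa,bym,ljn] add [cal,sdfta] -> 13 lines: kno kmzm bukp ukq hizs cal sdfta lin tcnwq uhtx tzt bqncs wth
Hunk 2: at line 1 remove [bukp,ukq,hizs] add [hwmy] -> 11 lines: kno kmzm hwmy cal sdfta lin tcnwq uhtx tzt bqncs wth
Hunk 3: at line 6 remove [uhtx,tzt] add [ihkg,hdt,xtfz] -> 12 lines: kno kmzm hwmy cal sdfta lin tcnwq ihkg hdt xtfz bqncs wth
Hunk 4: at line 7 remove [ihkg] add [idh] -> 12 lines: kno kmzm hwmy cal sdfta lin tcnwq idh hdt xtfz bqncs wth
Final line count: 12

Answer: 12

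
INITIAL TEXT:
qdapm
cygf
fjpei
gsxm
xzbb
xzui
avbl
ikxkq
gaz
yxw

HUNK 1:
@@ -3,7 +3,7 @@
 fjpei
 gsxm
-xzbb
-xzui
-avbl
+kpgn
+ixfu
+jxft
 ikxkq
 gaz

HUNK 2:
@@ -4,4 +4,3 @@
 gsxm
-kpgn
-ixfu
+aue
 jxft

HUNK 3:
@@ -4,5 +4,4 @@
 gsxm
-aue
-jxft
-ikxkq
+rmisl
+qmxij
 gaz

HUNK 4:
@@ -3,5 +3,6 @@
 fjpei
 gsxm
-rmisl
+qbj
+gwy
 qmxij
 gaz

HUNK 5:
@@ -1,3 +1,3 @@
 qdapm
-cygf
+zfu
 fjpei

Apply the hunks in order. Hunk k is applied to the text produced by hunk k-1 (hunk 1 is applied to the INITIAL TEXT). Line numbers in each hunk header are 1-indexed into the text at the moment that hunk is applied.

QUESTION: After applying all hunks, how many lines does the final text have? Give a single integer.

Hunk 1: at line 3 remove [xzbb,xzui,avbl] add [kpgn,ixfu,jxft] -> 10 lines: qdapm cygf fjpei gsxm kpgn ixfu jxft ikxkq gaz yxw
Hunk 2: at line 4 remove [kpgn,ixfu] add [aue] -> 9 lines: qdapm cygf fjpei gsxm aue jxft ikxkq gaz yxw
Hunk 3: at line 4 remove [aue,jxft,ikxkq] add [rmisl,qmxij] -> 8 lines: qdapm cygf fjpei gsxm rmisl qmxij gaz yxw
Hunk 4: at line 3 remove [rmisl] add [qbj,gwy] -> 9 lines: qdapm cygf fjpei gsxm qbj gwy qmxij gaz yxw
Hunk 5: at line 1 remove [cygf] add [zfu] -> 9 lines: qdapm zfu fjpei gsxm qbj gwy qmxij gaz yxw
Final line count: 9

Answer: 9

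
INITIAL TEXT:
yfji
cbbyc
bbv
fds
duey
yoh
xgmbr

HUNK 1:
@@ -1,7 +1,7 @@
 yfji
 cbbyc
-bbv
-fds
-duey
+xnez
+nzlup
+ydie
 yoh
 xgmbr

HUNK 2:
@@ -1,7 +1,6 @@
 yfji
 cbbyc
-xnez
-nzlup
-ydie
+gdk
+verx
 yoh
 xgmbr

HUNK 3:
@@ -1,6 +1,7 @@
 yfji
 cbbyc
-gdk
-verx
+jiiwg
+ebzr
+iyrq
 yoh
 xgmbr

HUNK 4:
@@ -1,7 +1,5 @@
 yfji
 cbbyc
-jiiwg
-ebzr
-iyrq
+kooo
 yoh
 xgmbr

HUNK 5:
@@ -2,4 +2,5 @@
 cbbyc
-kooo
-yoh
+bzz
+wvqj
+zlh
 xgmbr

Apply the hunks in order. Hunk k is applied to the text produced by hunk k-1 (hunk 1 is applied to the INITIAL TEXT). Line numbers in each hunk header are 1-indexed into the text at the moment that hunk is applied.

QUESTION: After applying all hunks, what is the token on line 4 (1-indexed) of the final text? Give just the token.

Hunk 1: at line 1 remove [bbv,fds,duey] add [xnez,nzlup,ydie] -> 7 lines: yfji cbbyc xnez nzlup ydie yoh xgmbr
Hunk 2: at line 1 remove [xnez,nzlup,ydie] add [gdk,verx] -> 6 lines: yfji cbbyc gdk verx yoh xgmbr
Hunk 3: at line 1 remove [gdk,verx] add [jiiwg,ebzr,iyrq] -> 7 lines: yfji cbbyc jiiwg ebzr iyrq yoh xgmbr
Hunk 4: at line 1 remove [jiiwg,ebzr,iyrq] add [kooo] -> 5 lines: yfji cbbyc kooo yoh xgmbr
Hunk 5: at line 2 remove [kooo,yoh] add [bzz,wvqj,zlh] -> 6 lines: yfji cbbyc bzz wvqj zlh xgmbr
Final line 4: wvqj

Answer: wvqj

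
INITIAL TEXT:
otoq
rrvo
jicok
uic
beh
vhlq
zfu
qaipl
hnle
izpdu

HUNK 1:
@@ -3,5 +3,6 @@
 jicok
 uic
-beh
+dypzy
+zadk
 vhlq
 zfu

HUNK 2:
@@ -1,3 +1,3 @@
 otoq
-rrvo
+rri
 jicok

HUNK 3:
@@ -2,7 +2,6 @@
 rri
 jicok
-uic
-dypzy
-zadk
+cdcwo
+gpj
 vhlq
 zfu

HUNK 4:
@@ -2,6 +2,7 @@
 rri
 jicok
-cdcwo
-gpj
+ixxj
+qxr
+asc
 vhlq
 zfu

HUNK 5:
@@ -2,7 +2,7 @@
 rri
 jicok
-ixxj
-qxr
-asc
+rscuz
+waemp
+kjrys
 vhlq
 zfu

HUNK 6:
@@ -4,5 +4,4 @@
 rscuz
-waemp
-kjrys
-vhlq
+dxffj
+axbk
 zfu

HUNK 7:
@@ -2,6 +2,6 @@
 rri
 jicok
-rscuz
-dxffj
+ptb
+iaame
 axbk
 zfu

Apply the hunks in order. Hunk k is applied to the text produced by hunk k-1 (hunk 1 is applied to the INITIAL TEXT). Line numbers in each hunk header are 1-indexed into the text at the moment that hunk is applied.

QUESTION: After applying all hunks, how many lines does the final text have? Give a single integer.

Hunk 1: at line 3 remove [beh] add [dypzy,zadk] -> 11 lines: otoq rrvo jicok uic dypzy zadk vhlq zfu qaipl hnle izpdu
Hunk 2: at line 1 remove [rrvo] add [rri] -> 11 lines: otoq rri jicok uic dypzy zadk vhlq zfu qaipl hnle izpdu
Hunk 3: at line 2 remove [uic,dypzy,zadk] add [cdcwo,gpj] -> 10 lines: otoq rri jicok cdcwo gpj vhlq zfu qaipl hnle izpdu
Hunk 4: at line 2 remove [cdcwo,gpj] add [ixxj,qxr,asc] -> 11 lines: otoq rri jicok ixxj qxr asc vhlq zfu qaipl hnle izpdu
Hunk 5: at line 2 remove [ixxj,qxr,asc] add [rscuz,waemp,kjrys] -> 11 lines: otoq rri jicok rscuz waemp kjrys vhlq zfu qaipl hnle izpdu
Hunk 6: at line 4 remove [waemp,kjrys,vhlq] add [dxffj,axbk] -> 10 lines: otoq rri jicok rscuz dxffj axbk zfu qaipl hnle izpdu
Hunk 7: at line 2 remove [rscuz,dxffj] add [ptb,iaame] -> 10 lines: otoq rri jicok ptb iaame axbk zfu qaipl hnle izpdu
Final line count: 10

Answer: 10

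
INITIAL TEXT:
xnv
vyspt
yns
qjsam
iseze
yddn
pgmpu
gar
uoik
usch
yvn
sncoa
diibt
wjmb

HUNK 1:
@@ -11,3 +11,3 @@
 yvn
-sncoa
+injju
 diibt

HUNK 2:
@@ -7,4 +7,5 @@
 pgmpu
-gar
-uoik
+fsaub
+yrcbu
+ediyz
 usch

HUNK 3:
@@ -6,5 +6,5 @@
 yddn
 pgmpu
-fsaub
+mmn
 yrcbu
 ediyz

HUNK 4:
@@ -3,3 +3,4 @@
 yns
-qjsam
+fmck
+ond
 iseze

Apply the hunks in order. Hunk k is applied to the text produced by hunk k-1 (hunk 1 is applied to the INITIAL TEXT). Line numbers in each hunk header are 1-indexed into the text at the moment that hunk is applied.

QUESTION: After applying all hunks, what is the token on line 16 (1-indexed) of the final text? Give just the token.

Answer: wjmb

Derivation:
Hunk 1: at line 11 remove [sncoa] add [injju] -> 14 lines: xnv vyspt yns qjsam iseze yddn pgmpu gar uoik usch yvn injju diibt wjmb
Hunk 2: at line 7 remove [gar,uoik] add [fsaub,yrcbu,ediyz] -> 15 lines: xnv vyspt yns qjsam iseze yddn pgmpu fsaub yrcbu ediyz usch yvn injju diibt wjmb
Hunk 3: at line 6 remove [fsaub] add [mmn] -> 15 lines: xnv vyspt yns qjsam iseze yddn pgmpu mmn yrcbu ediyz usch yvn injju diibt wjmb
Hunk 4: at line 3 remove [qjsam] add [fmck,ond] -> 16 lines: xnv vyspt yns fmck ond iseze yddn pgmpu mmn yrcbu ediyz usch yvn injju diibt wjmb
Final line 16: wjmb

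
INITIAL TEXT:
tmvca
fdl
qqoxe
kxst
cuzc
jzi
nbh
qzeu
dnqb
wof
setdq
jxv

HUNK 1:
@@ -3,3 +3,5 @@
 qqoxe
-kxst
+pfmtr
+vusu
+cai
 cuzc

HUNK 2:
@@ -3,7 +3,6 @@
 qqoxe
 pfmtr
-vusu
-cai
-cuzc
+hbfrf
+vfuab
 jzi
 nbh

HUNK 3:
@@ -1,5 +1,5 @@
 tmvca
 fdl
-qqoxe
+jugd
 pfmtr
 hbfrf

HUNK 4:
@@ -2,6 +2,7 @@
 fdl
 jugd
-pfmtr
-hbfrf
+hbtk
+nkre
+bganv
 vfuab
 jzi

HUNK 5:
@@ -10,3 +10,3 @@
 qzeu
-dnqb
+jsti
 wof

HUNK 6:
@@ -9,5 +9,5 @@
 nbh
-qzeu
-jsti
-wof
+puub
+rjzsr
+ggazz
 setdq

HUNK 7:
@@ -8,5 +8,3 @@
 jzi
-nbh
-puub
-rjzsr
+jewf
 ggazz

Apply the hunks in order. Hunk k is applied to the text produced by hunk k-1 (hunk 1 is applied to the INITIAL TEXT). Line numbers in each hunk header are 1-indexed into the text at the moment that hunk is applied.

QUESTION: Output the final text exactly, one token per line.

Hunk 1: at line 3 remove [kxst] add [pfmtr,vusu,cai] -> 14 lines: tmvca fdl qqoxe pfmtr vusu cai cuzc jzi nbh qzeu dnqb wof setdq jxv
Hunk 2: at line 3 remove [vusu,cai,cuzc] add [hbfrf,vfuab] -> 13 lines: tmvca fdl qqoxe pfmtr hbfrf vfuab jzi nbh qzeu dnqb wof setdq jxv
Hunk 3: at line 1 remove [qqoxe] add [jugd] -> 13 lines: tmvca fdl jugd pfmtr hbfrf vfuab jzi nbh qzeu dnqb wof setdq jxv
Hunk 4: at line 2 remove [pfmtr,hbfrf] add [hbtk,nkre,bganv] -> 14 lines: tmvca fdl jugd hbtk nkre bganv vfuab jzi nbh qzeu dnqb wof setdq jxv
Hunk 5: at line 10 remove [dnqb] add [jsti] -> 14 lines: tmvca fdl jugd hbtk nkre bganv vfuab jzi nbh qzeu jsti wof setdq jxv
Hunk 6: at line 9 remove [qzeu,jsti,wof] add [puub,rjzsr,ggazz] -> 14 lines: tmvca fdl jugd hbtk nkre bganv vfuab jzi nbh puub rjzsr ggazz setdq jxv
Hunk 7: at line 8 remove [nbh,puub,rjzsr] add [jewf] -> 12 lines: tmvca fdl jugd hbtk nkre bganv vfuab jzi jewf ggazz setdq jxv

Answer: tmvca
fdl
jugd
hbtk
nkre
bganv
vfuab
jzi
jewf
ggazz
setdq
jxv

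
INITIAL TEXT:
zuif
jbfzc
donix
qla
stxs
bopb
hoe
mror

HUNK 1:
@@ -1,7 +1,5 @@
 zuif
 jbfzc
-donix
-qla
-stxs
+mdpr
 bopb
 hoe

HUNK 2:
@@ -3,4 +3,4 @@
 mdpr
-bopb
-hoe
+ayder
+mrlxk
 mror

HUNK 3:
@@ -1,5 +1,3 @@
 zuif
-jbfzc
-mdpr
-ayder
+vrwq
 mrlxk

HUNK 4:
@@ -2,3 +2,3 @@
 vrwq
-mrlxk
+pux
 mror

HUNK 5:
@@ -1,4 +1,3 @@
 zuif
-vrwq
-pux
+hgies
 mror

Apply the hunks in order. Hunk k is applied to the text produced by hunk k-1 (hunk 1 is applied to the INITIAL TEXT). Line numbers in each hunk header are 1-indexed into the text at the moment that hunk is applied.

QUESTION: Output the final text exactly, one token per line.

Answer: zuif
hgies
mror

Derivation:
Hunk 1: at line 1 remove [donix,qla,stxs] add [mdpr] -> 6 lines: zuif jbfzc mdpr bopb hoe mror
Hunk 2: at line 3 remove [bopb,hoe] add [ayder,mrlxk] -> 6 lines: zuif jbfzc mdpr ayder mrlxk mror
Hunk 3: at line 1 remove [jbfzc,mdpr,ayder] add [vrwq] -> 4 lines: zuif vrwq mrlxk mror
Hunk 4: at line 2 remove [mrlxk] add [pux] -> 4 lines: zuif vrwq pux mror
Hunk 5: at line 1 remove [vrwq,pux] add [hgies] -> 3 lines: zuif hgies mror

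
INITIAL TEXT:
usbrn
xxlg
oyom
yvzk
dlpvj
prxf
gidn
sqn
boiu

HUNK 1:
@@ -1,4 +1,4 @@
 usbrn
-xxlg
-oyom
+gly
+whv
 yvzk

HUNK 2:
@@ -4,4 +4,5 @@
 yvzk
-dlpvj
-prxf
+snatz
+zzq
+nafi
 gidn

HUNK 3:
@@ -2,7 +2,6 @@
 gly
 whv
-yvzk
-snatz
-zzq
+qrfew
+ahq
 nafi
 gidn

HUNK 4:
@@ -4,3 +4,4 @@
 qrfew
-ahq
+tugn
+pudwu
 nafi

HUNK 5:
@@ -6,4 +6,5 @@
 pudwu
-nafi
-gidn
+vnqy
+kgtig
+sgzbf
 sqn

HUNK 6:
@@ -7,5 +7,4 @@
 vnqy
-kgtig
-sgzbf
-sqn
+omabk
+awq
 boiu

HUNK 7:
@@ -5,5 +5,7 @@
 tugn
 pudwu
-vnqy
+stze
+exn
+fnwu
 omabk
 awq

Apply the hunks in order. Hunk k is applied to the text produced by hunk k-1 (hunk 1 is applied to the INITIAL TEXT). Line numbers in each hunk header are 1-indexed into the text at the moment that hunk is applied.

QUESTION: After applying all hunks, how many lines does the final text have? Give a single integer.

Hunk 1: at line 1 remove [xxlg,oyom] add [gly,whv] -> 9 lines: usbrn gly whv yvzk dlpvj prxf gidn sqn boiu
Hunk 2: at line 4 remove [dlpvj,prxf] add [snatz,zzq,nafi] -> 10 lines: usbrn gly whv yvzk snatz zzq nafi gidn sqn boiu
Hunk 3: at line 2 remove [yvzk,snatz,zzq] add [qrfew,ahq] -> 9 lines: usbrn gly whv qrfew ahq nafi gidn sqn boiu
Hunk 4: at line 4 remove [ahq] add [tugn,pudwu] -> 10 lines: usbrn gly whv qrfew tugn pudwu nafi gidn sqn boiu
Hunk 5: at line 6 remove [nafi,gidn] add [vnqy,kgtig,sgzbf] -> 11 lines: usbrn gly whv qrfew tugn pudwu vnqy kgtig sgzbf sqn boiu
Hunk 6: at line 7 remove [kgtig,sgzbf,sqn] add [omabk,awq] -> 10 lines: usbrn gly whv qrfew tugn pudwu vnqy omabk awq boiu
Hunk 7: at line 5 remove [vnqy] add [stze,exn,fnwu] -> 12 lines: usbrn gly whv qrfew tugn pudwu stze exn fnwu omabk awq boiu
Final line count: 12

Answer: 12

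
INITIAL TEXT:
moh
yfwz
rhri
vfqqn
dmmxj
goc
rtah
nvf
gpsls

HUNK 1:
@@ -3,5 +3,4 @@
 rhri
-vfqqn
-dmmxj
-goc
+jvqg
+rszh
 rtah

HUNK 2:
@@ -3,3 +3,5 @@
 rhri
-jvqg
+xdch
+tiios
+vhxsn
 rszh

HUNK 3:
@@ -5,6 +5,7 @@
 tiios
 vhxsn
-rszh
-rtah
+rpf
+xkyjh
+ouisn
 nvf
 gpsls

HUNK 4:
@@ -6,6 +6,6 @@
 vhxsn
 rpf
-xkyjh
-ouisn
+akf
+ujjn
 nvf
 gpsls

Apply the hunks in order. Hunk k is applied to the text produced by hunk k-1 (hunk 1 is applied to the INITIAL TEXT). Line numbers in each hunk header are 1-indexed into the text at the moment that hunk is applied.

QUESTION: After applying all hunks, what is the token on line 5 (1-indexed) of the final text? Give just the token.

Hunk 1: at line 3 remove [vfqqn,dmmxj,goc] add [jvqg,rszh] -> 8 lines: moh yfwz rhri jvqg rszh rtah nvf gpsls
Hunk 2: at line 3 remove [jvqg] add [xdch,tiios,vhxsn] -> 10 lines: moh yfwz rhri xdch tiios vhxsn rszh rtah nvf gpsls
Hunk 3: at line 5 remove [rszh,rtah] add [rpf,xkyjh,ouisn] -> 11 lines: moh yfwz rhri xdch tiios vhxsn rpf xkyjh ouisn nvf gpsls
Hunk 4: at line 6 remove [xkyjh,ouisn] add [akf,ujjn] -> 11 lines: moh yfwz rhri xdch tiios vhxsn rpf akf ujjn nvf gpsls
Final line 5: tiios

Answer: tiios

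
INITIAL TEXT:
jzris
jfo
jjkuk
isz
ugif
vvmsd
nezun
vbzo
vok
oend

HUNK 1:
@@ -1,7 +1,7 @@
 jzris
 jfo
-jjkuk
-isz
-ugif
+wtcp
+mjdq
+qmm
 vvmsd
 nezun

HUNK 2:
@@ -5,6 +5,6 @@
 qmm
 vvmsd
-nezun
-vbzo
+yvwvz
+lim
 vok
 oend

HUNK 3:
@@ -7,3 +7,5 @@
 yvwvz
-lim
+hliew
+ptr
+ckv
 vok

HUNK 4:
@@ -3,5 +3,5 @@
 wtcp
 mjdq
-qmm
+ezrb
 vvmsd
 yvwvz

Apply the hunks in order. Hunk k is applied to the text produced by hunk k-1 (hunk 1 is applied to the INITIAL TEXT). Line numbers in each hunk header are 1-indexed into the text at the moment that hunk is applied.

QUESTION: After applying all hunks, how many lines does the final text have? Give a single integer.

Answer: 12

Derivation:
Hunk 1: at line 1 remove [jjkuk,isz,ugif] add [wtcp,mjdq,qmm] -> 10 lines: jzris jfo wtcp mjdq qmm vvmsd nezun vbzo vok oend
Hunk 2: at line 5 remove [nezun,vbzo] add [yvwvz,lim] -> 10 lines: jzris jfo wtcp mjdq qmm vvmsd yvwvz lim vok oend
Hunk 3: at line 7 remove [lim] add [hliew,ptr,ckv] -> 12 lines: jzris jfo wtcp mjdq qmm vvmsd yvwvz hliew ptr ckv vok oend
Hunk 4: at line 3 remove [qmm] add [ezrb] -> 12 lines: jzris jfo wtcp mjdq ezrb vvmsd yvwvz hliew ptr ckv vok oend
Final line count: 12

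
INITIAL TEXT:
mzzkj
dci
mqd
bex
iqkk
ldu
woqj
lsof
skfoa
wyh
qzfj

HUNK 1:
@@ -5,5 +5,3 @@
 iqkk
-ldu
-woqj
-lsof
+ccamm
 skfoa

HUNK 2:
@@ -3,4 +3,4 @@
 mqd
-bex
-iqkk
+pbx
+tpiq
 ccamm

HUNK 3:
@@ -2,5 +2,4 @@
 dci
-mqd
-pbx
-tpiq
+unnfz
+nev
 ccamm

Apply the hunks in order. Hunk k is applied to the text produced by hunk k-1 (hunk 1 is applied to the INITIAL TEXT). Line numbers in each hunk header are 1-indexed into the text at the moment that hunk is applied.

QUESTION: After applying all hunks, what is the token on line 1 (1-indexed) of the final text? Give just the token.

Hunk 1: at line 5 remove [ldu,woqj,lsof] add [ccamm] -> 9 lines: mzzkj dci mqd bex iqkk ccamm skfoa wyh qzfj
Hunk 2: at line 3 remove [bex,iqkk] add [pbx,tpiq] -> 9 lines: mzzkj dci mqd pbx tpiq ccamm skfoa wyh qzfj
Hunk 3: at line 2 remove [mqd,pbx,tpiq] add [unnfz,nev] -> 8 lines: mzzkj dci unnfz nev ccamm skfoa wyh qzfj
Final line 1: mzzkj

Answer: mzzkj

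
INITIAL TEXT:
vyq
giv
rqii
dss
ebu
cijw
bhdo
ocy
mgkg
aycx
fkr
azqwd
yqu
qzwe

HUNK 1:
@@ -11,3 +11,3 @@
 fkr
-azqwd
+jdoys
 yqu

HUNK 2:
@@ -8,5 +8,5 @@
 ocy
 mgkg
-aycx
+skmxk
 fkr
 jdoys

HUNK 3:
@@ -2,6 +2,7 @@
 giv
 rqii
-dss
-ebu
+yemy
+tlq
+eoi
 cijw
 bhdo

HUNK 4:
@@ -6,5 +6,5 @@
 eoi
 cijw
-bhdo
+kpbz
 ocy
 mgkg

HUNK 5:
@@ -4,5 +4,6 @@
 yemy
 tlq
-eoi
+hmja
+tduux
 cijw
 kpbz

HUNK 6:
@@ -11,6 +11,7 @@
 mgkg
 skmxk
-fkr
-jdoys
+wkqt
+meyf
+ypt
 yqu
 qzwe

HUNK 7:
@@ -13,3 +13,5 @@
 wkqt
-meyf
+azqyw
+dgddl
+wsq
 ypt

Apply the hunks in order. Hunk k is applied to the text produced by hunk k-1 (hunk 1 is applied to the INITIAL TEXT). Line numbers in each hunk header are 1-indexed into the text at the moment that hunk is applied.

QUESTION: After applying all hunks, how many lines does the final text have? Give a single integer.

Answer: 19

Derivation:
Hunk 1: at line 11 remove [azqwd] add [jdoys] -> 14 lines: vyq giv rqii dss ebu cijw bhdo ocy mgkg aycx fkr jdoys yqu qzwe
Hunk 2: at line 8 remove [aycx] add [skmxk] -> 14 lines: vyq giv rqii dss ebu cijw bhdo ocy mgkg skmxk fkr jdoys yqu qzwe
Hunk 3: at line 2 remove [dss,ebu] add [yemy,tlq,eoi] -> 15 lines: vyq giv rqii yemy tlq eoi cijw bhdo ocy mgkg skmxk fkr jdoys yqu qzwe
Hunk 4: at line 6 remove [bhdo] add [kpbz] -> 15 lines: vyq giv rqii yemy tlq eoi cijw kpbz ocy mgkg skmxk fkr jdoys yqu qzwe
Hunk 5: at line 4 remove [eoi] add [hmja,tduux] -> 16 lines: vyq giv rqii yemy tlq hmja tduux cijw kpbz ocy mgkg skmxk fkr jdoys yqu qzwe
Hunk 6: at line 11 remove [fkr,jdoys] add [wkqt,meyf,ypt] -> 17 lines: vyq giv rqii yemy tlq hmja tduux cijw kpbz ocy mgkg skmxk wkqt meyf ypt yqu qzwe
Hunk 7: at line 13 remove [meyf] add [azqyw,dgddl,wsq] -> 19 lines: vyq giv rqii yemy tlq hmja tduux cijw kpbz ocy mgkg skmxk wkqt azqyw dgddl wsq ypt yqu qzwe
Final line count: 19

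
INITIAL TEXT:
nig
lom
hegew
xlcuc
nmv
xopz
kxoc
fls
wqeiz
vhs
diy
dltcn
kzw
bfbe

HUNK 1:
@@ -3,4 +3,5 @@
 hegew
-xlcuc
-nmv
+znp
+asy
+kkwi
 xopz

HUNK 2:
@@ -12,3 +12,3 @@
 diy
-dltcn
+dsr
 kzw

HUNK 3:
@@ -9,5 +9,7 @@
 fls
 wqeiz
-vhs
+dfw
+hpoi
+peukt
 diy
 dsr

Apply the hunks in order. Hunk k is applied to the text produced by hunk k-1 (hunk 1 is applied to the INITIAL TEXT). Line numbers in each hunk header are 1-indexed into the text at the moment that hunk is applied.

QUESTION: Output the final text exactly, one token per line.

Answer: nig
lom
hegew
znp
asy
kkwi
xopz
kxoc
fls
wqeiz
dfw
hpoi
peukt
diy
dsr
kzw
bfbe

Derivation:
Hunk 1: at line 3 remove [xlcuc,nmv] add [znp,asy,kkwi] -> 15 lines: nig lom hegew znp asy kkwi xopz kxoc fls wqeiz vhs diy dltcn kzw bfbe
Hunk 2: at line 12 remove [dltcn] add [dsr] -> 15 lines: nig lom hegew znp asy kkwi xopz kxoc fls wqeiz vhs diy dsr kzw bfbe
Hunk 3: at line 9 remove [vhs] add [dfw,hpoi,peukt] -> 17 lines: nig lom hegew znp asy kkwi xopz kxoc fls wqeiz dfw hpoi peukt diy dsr kzw bfbe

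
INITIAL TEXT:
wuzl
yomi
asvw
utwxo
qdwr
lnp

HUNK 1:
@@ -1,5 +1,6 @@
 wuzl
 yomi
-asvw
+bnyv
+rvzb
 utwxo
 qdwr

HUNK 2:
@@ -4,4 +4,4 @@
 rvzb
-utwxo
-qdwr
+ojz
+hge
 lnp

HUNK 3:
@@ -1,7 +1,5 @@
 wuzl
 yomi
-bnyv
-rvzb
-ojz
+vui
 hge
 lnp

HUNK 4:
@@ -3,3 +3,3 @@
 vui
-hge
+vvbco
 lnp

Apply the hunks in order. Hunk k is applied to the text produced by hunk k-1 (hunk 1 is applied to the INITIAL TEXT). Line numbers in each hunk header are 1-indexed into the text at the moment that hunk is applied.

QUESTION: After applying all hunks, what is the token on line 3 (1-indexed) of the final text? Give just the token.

Answer: vui

Derivation:
Hunk 1: at line 1 remove [asvw] add [bnyv,rvzb] -> 7 lines: wuzl yomi bnyv rvzb utwxo qdwr lnp
Hunk 2: at line 4 remove [utwxo,qdwr] add [ojz,hge] -> 7 lines: wuzl yomi bnyv rvzb ojz hge lnp
Hunk 3: at line 1 remove [bnyv,rvzb,ojz] add [vui] -> 5 lines: wuzl yomi vui hge lnp
Hunk 4: at line 3 remove [hge] add [vvbco] -> 5 lines: wuzl yomi vui vvbco lnp
Final line 3: vui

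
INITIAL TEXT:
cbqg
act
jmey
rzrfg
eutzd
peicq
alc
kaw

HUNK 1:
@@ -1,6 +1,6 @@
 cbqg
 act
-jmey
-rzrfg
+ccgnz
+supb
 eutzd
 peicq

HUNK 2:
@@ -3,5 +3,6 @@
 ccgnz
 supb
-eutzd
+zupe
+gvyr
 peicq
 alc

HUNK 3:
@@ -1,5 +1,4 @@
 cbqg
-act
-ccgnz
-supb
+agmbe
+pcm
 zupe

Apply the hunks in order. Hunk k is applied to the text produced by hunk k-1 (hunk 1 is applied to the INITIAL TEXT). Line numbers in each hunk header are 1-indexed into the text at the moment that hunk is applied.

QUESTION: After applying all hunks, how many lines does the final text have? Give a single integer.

Answer: 8

Derivation:
Hunk 1: at line 1 remove [jmey,rzrfg] add [ccgnz,supb] -> 8 lines: cbqg act ccgnz supb eutzd peicq alc kaw
Hunk 2: at line 3 remove [eutzd] add [zupe,gvyr] -> 9 lines: cbqg act ccgnz supb zupe gvyr peicq alc kaw
Hunk 3: at line 1 remove [act,ccgnz,supb] add [agmbe,pcm] -> 8 lines: cbqg agmbe pcm zupe gvyr peicq alc kaw
Final line count: 8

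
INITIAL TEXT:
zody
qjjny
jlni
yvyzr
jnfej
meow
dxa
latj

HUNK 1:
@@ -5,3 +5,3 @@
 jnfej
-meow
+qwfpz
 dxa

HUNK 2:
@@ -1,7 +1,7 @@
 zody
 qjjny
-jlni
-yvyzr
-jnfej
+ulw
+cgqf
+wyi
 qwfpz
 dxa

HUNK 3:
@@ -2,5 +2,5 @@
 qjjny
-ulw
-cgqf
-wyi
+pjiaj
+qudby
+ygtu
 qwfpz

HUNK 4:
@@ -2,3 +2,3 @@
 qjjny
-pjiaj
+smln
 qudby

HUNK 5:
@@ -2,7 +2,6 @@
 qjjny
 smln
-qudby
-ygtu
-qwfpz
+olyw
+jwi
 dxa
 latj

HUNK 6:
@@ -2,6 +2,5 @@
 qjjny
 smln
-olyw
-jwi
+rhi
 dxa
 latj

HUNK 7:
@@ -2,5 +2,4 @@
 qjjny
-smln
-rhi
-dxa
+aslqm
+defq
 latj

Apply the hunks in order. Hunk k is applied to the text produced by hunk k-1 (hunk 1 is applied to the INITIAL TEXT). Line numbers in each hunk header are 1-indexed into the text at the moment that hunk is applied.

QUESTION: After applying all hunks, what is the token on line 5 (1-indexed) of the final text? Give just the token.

Hunk 1: at line 5 remove [meow] add [qwfpz] -> 8 lines: zody qjjny jlni yvyzr jnfej qwfpz dxa latj
Hunk 2: at line 1 remove [jlni,yvyzr,jnfej] add [ulw,cgqf,wyi] -> 8 lines: zody qjjny ulw cgqf wyi qwfpz dxa latj
Hunk 3: at line 2 remove [ulw,cgqf,wyi] add [pjiaj,qudby,ygtu] -> 8 lines: zody qjjny pjiaj qudby ygtu qwfpz dxa latj
Hunk 4: at line 2 remove [pjiaj] add [smln] -> 8 lines: zody qjjny smln qudby ygtu qwfpz dxa latj
Hunk 5: at line 2 remove [qudby,ygtu,qwfpz] add [olyw,jwi] -> 7 lines: zody qjjny smln olyw jwi dxa latj
Hunk 6: at line 2 remove [olyw,jwi] add [rhi] -> 6 lines: zody qjjny smln rhi dxa latj
Hunk 7: at line 2 remove [smln,rhi,dxa] add [aslqm,defq] -> 5 lines: zody qjjny aslqm defq latj
Final line 5: latj

Answer: latj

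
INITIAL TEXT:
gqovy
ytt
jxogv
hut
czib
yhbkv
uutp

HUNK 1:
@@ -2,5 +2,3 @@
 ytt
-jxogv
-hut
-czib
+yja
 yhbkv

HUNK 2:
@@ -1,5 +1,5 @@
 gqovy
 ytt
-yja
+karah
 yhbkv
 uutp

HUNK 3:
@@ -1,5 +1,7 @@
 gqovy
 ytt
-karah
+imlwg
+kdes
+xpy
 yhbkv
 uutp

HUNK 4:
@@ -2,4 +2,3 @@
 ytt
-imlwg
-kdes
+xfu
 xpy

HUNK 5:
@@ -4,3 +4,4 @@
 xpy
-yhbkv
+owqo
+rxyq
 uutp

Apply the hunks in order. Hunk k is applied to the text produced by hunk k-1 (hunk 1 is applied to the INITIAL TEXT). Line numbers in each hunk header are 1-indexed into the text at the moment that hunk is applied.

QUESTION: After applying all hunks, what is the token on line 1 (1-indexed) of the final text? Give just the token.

Hunk 1: at line 2 remove [jxogv,hut,czib] add [yja] -> 5 lines: gqovy ytt yja yhbkv uutp
Hunk 2: at line 1 remove [yja] add [karah] -> 5 lines: gqovy ytt karah yhbkv uutp
Hunk 3: at line 1 remove [karah] add [imlwg,kdes,xpy] -> 7 lines: gqovy ytt imlwg kdes xpy yhbkv uutp
Hunk 4: at line 2 remove [imlwg,kdes] add [xfu] -> 6 lines: gqovy ytt xfu xpy yhbkv uutp
Hunk 5: at line 4 remove [yhbkv] add [owqo,rxyq] -> 7 lines: gqovy ytt xfu xpy owqo rxyq uutp
Final line 1: gqovy

Answer: gqovy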